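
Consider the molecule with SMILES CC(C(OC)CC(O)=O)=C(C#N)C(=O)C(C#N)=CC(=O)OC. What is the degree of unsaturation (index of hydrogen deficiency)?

Molecular formula: C14H14N2O6.
DoU = (2C + 2 + N − H − X) / 2, where X is the halogen count and O/S are ignored.
    = (2·14 + 2 + 2 − 14 − 0) / 2 = 18 / 2 = 9.

9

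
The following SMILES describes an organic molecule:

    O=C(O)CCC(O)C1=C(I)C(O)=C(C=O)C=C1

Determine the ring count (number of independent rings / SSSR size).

In SMILES, each pair of matching ring-closure digits denotes one ring-closing bond; the number of such bonds equals the number of independent rings.
Ring-closure bonds here: 1.

1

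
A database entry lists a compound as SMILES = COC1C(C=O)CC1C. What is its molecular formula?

C7H12O2

Walk through each heavy atom and fill implicit hydrogens from standard valence (C 4, N 3, O 2, S 2, halogen 1):
  atom 1: C, bond orders sum to 1 (valence 4) → 3 H
  atom 2: O, bond orders sum to 2 (valence 2) → 0 H
  atom 3: C, bond orders sum to 3 (valence 4) → 1 H
  atom 4: C, bond orders sum to 3 (valence 4) → 1 H
  atom 5: C, bond orders sum to 3 (valence 4) → 1 H
  atom 6: O, bond orders sum to 2 (valence 2) → 0 H
  atom 7: C, bond orders sum to 2 (valence 4) → 2 H
  atom 8: C, bond orders sum to 3 (valence 4) → 1 H
  atom 9: C, bond orders sum to 1 (valence 4) → 3 H
Totals → C:7, H:12, O:2.
In Hill order: C7H12O2.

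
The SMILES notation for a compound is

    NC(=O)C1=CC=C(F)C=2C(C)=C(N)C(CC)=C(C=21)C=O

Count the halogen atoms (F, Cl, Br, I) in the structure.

Halogen atoms appear at heavy-atom position 8 (1×F).
Other groups present: 1 aldehyde, 1 amide, 1 primary amine.
Halogen count: 1.

1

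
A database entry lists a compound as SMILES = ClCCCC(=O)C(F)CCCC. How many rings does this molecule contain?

0

In SMILES, each pair of matching ring-closure digits denotes one ring-closing bond; the number of such bonds equals the number of independent rings.
Ring-closure bonds here: 0.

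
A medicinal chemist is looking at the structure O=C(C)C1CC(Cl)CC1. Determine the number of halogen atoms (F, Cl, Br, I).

Halogen atoms appear at heavy-atom position 7 (1×Cl).
Other groups present: 1 ketone.
Halogen count: 1.

1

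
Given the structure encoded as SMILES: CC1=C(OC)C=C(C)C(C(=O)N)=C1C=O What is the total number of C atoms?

11

Count every carbon token in the SMILES (each C, including those in ring-closure positions and inside branches).
Carbon count: 11.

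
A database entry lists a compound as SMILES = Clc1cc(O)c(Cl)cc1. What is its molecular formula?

Walk through each heavy atom and fill implicit hydrogens from standard valence (C 4, N 3, O 2, S 2, halogen 1); for lowercase aromatic atoms, an aromatic c carries 1 H when it has two neighbours and 0 H with three, and aromatic n carries 0 H:
  atom 1: Cl (halogen, monovalent) → 0 H
  atom 2: aromatic c, 3 neighbours → 0 H
  atom 3: aromatic c, 2 neighbours → 1 H
  atom 4: aromatic c, 3 neighbours → 0 H
  atom 5: O, bond orders sum to 1 (valence 2) → 1 H
  atom 6: aromatic c, 3 neighbours → 0 H
  atom 7: Cl (halogen, monovalent) → 0 H
  atom 8: aromatic c, 2 neighbours → 1 H
  atom 9: aromatic c, 2 neighbours → 1 H
Totals → C:6, H:4, Cl:2, O:1.

C6H4Cl2O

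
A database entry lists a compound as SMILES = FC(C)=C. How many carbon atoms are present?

3

Count every carbon token in the SMILES (each C, including those in ring-closure positions and inside branches).
Carbon count: 3.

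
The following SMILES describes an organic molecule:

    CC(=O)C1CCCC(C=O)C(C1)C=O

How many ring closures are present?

1

In SMILES, each pair of matching ring-closure digits denotes one ring-closing bond; the number of such bonds equals the number of independent rings.
Ring-closure bonds here: 1.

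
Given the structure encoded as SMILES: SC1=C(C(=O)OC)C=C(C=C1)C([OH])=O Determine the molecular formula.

C9H8O4S

Walk through each heavy atom and fill implicit hydrogens from standard valence (C 4, N 3, O 2, S 2, halogen 1):
  atom 1: S, bond orders sum to 1 (valence 2) → 1 H
  atom 2: C, bond orders sum to 4 (valence 4) → 0 H
  atom 3: C, bond orders sum to 4 (valence 4) → 0 H
  atom 4: C, bond orders sum to 4 (valence 4) → 0 H
  atom 5: O, bond orders sum to 2 (valence 2) → 0 H
  atom 6: O, bond orders sum to 2 (valence 2) → 0 H
  atom 7: C, bond orders sum to 1 (valence 4) → 3 H
  atom 8: C, bond orders sum to 3 (valence 4) → 1 H
  atom 9: C, bond orders sum to 4 (valence 4) → 0 H
  atom 10: C, bond orders sum to 3 (valence 4) → 1 H
  atom 11: C, bond orders sum to 3 (valence 4) → 1 H
  atom 12: C, bond orders sum to 4 (valence 4) → 0 H
  atom 13: O with explicit H count 1
  atom 14: O, bond orders sum to 2 (valence 2) → 0 H
Totals → C:9, H:8, O:4, S:1.
In Hill order: C9H8O4S.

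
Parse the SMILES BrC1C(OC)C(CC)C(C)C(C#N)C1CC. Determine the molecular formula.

Walk through each heavy atom and fill implicit hydrogens from standard valence (C 4, N 3, O 2, S 2, halogen 1):
  atom 1: Br (halogen, monovalent) → 0 H
  atom 2: C, bond orders sum to 3 (valence 4) → 1 H
  atom 3: C, bond orders sum to 3 (valence 4) → 1 H
  atom 4: O, bond orders sum to 2 (valence 2) → 0 H
  atom 5: C, bond orders sum to 1 (valence 4) → 3 H
  atom 6: C, bond orders sum to 3 (valence 4) → 1 H
  atom 7: C, bond orders sum to 2 (valence 4) → 2 H
  atom 8: C, bond orders sum to 1 (valence 4) → 3 H
  atom 9: C, bond orders sum to 3 (valence 4) → 1 H
  atom 10: C, bond orders sum to 1 (valence 4) → 3 H
  atom 11: C, bond orders sum to 3 (valence 4) → 1 H
  atom 12: C, bond orders sum to 4 (valence 4) → 0 H
  atom 13: N, bond orders sum to 3 (valence 3) → 0 H
  atom 14: C, bond orders sum to 3 (valence 4) → 1 H
  atom 15: C, bond orders sum to 2 (valence 4) → 2 H
  atom 16: C, bond orders sum to 1 (valence 4) → 3 H
Totals → C:13, H:22, Br:1, N:1, O:1.
In Hill order: C13H22BrNO.

C13H22BrNO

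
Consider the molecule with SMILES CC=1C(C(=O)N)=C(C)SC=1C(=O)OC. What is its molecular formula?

C9H11NO3S

Walk through each heavy atom and fill implicit hydrogens from standard valence (C 4, N 3, O 2, S 2, halogen 1):
  atom 1: C, bond orders sum to 1 (valence 4) → 3 H
  atom 2: C, bond orders sum to 4 (valence 4) → 0 H
  atom 3: C, bond orders sum to 4 (valence 4) → 0 H
  atom 4: C, bond orders sum to 4 (valence 4) → 0 H
  atom 5: O, bond orders sum to 2 (valence 2) → 0 H
  atom 6: N, bond orders sum to 1 (valence 3) → 2 H
  atom 7: C, bond orders sum to 4 (valence 4) → 0 H
  atom 8: C, bond orders sum to 1 (valence 4) → 3 H
  atom 9: S, bond orders sum to 2 (valence 2) → 0 H
  atom 10: C, bond orders sum to 4 (valence 4) → 0 H
  atom 11: C, bond orders sum to 4 (valence 4) → 0 H
  atom 12: O, bond orders sum to 2 (valence 2) → 0 H
  atom 13: O, bond orders sum to 2 (valence 2) → 0 H
  atom 14: C, bond orders sum to 1 (valence 4) → 3 H
Totals → C:9, H:11, N:1, O:3, S:1.
In Hill order: C9H11NO3S.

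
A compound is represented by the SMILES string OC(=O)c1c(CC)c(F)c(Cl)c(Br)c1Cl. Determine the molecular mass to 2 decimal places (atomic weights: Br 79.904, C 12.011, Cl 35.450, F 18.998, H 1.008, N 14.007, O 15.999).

First, the molecular formula is C9H6BrCl2FO2 (counting implicit H from valence).
  Br: 1 × 79.904 = 79.904
  C: 9 × 12.011 = 108.099
  Cl: 2 × 35.450 = 70.900
  F: 1 × 18.998 = 18.998
  H: 6 × 1.008 = 6.048
  O: 2 × 15.999 = 31.998
Sum: 1×79.904 + 9×12.011 + 2×35.450 + 1×18.998 + 6×1.008 + 2×15.999 = 315.947 → 315.95 g/mol.

315.95 g/mol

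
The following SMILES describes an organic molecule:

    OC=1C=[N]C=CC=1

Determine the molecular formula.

Walk through each heavy atom and fill implicit hydrogens from standard valence (C 4, N 3, O 2, S 2, halogen 1):
  atom 1: O, bond orders sum to 1 (valence 2) → 1 H
  atom 2: C, bond orders sum to 4 (valence 4) → 0 H
  atom 3: C, bond orders sum to 3 (valence 4) → 1 H
  atom 4: N with explicit H count 0
  atom 5: C, bond orders sum to 3 (valence 4) → 1 H
  atom 6: C, bond orders sum to 3 (valence 4) → 1 H
  atom 7: C, bond orders sum to 3 (valence 4) → 1 H
Totals → C:5, H:5, N:1, O:1.
In Hill order: C5H5NO.

C5H5NO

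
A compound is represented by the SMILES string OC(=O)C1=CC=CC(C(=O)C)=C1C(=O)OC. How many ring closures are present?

1

In SMILES, each pair of matching ring-closure digits denotes one ring-closing bond; the number of such bonds equals the number of independent rings.
Ring-closure bonds here: 1.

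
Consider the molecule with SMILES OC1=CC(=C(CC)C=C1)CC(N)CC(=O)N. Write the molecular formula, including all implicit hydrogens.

Walk through each heavy atom and fill implicit hydrogens from standard valence (C 4, N 3, O 2, S 2, halogen 1):
  atom 1: O, bond orders sum to 1 (valence 2) → 1 H
  atom 2: C, bond orders sum to 4 (valence 4) → 0 H
  atom 3: C, bond orders sum to 3 (valence 4) → 1 H
  atom 4: C, bond orders sum to 4 (valence 4) → 0 H
  atom 5: C, bond orders sum to 4 (valence 4) → 0 H
  atom 6: C, bond orders sum to 2 (valence 4) → 2 H
  atom 7: C, bond orders sum to 1 (valence 4) → 3 H
  atom 8: C, bond orders sum to 3 (valence 4) → 1 H
  atom 9: C, bond orders sum to 3 (valence 4) → 1 H
  atom 10: C, bond orders sum to 2 (valence 4) → 2 H
  atom 11: C, bond orders sum to 3 (valence 4) → 1 H
  atom 12: N, bond orders sum to 1 (valence 3) → 2 H
  atom 13: C, bond orders sum to 2 (valence 4) → 2 H
  atom 14: C, bond orders sum to 4 (valence 4) → 0 H
  atom 15: O, bond orders sum to 2 (valence 2) → 0 H
  atom 16: N, bond orders sum to 1 (valence 3) → 2 H
Totals → C:12, H:18, N:2, O:2.
In Hill order: C12H18N2O2.

C12H18N2O2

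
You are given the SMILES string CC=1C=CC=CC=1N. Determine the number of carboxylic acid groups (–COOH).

0

Scan the SMILES for the carboxylic acid motif — none present.
Groups that are present: 1 primary amine.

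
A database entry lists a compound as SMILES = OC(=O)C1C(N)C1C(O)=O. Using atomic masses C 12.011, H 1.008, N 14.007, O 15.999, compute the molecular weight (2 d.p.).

145.11 g/mol

First, the molecular formula is C5H7NO4 (counting implicit H from valence).
  C: 5 × 12.011 = 60.055
  H: 7 × 1.008 = 7.056
  N: 1 × 14.007 = 14.007
  O: 4 × 15.999 = 63.996
Sum: 5×12.011 + 7×1.008 + 1×14.007 + 4×15.999 = 145.114 → 145.11 g/mol.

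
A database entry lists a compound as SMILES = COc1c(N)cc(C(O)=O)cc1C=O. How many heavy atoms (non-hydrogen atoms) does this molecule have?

14

Every atom symbol written in the SMILES (organic subset) is one heavy atom; implicit H are not written.
Heavy atoms by element → C:9, N:1, O:4.
Total: 14.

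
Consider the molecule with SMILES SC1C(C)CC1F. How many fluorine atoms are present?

1

Scan the SMILES for F atoms (remember two-letter symbols like Cl and Br are single atoms).
Fluorine count: 1.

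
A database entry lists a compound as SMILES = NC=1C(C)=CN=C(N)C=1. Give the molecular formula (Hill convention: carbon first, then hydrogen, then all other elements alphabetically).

Walk through each heavy atom and fill implicit hydrogens from standard valence (C 4, N 3, O 2, S 2, halogen 1):
  atom 1: N, bond orders sum to 1 (valence 3) → 2 H
  atom 2: C, bond orders sum to 4 (valence 4) → 0 H
  atom 3: C, bond orders sum to 4 (valence 4) → 0 H
  atom 4: C, bond orders sum to 1 (valence 4) → 3 H
  atom 5: C, bond orders sum to 3 (valence 4) → 1 H
  atom 6: N, bond orders sum to 3 (valence 3) → 0 H
  atom 7: C, bond orders sum to 4 (valence 4) → 0 H
  atom 8: N, bond orders sum to 1 (valence 3) → 2 H
  atom 9: C, bond orders sum to 3 (valence 4) → 1 H
Totals → C:6, H:9, N:3.
In Hill order: C6H9N3.

C6H9N3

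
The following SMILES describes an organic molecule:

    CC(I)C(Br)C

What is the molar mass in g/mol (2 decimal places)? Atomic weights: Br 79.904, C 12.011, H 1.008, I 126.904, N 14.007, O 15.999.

262.92 g/mol

First, the molecular formula is C4H8BrI (counting implicit H from valence).
  Br: 1 × 79.904 = 79.904
  C: 4 × 12.011 = 48.044
  H: 8 × 1.008 = 8.064
  I: 1 × 126.904 = 126.904
Sum: 1×79.904 + 4×12.011 + 8×1.008 + 1×126.904 = 262.916 → 262.92 g/mol.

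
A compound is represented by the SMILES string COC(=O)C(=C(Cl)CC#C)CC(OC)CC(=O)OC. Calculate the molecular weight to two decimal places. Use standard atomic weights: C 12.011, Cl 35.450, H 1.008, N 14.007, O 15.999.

288.72 g/mol

First, the molecular formula is C13H17ClO5 (counting implicit H from valence).
  C: 13 × 12.011 = 156.143
  Cl: 1 × 35.450 = 35.450
  H: 17 × 1.008 = 17.136
  O: 5 × 15.999 = 79.995
Sum: 13×12.011 + 1×35.450 + 17×1.008 + 5×15.999 = 288.724 → 288.72 g/mol.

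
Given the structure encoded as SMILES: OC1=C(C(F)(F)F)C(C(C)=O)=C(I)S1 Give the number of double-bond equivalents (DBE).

4

Molecular formula: C7H4F3IO2S.
DoU = (2C + 2 + N − H − X) / 2, where X is the halogen count and O/S are ignored.
    = (2·7 + 2 + 0 − 4 − 4) / 2 = 8 / 2 = 4.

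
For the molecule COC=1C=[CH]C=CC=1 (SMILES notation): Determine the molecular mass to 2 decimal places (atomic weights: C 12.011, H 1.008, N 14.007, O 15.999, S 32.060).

First, the molecular formula is C7H8O (counting implicit H from valence).
  C: 7 × 12.011 = 84.077
  H: 8 × 1.008 = 8.064
  O: 1 × 15.999 = 15.999
Sum: 7×12.011 + 8×1.008 + 1×15.999 = 108.140 → 108.14 g/mol.

108.14 g/mol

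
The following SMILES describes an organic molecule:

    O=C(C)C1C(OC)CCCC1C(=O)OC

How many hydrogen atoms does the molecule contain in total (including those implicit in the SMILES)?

18

Walk through each heavy atom and fill implicit hydrogens from standard valence (C 4, N 3, O 2, S 2, halogen 1):
  atom 1: O, bond orders sum to 2 (valence 2) → 0 H
  atom 2: C, bond orders sum to 4 (valence 4) → 0 H
  atom 3: C, bond orders sum to 1 (valence 4) → 3 H
  atom 4: C, bond orders sum to 3 (valence 4) → 1 H
  atom 5: C, bond orders sum to 3 (valence 4) → 1 H
  atom 6: O, bond orders sum to 2 (valence 2) → 0 H
  atom 7: C, bond orders sum to 1 (valence 4) → 3 H
  atom 8: C, bond orders sum to 2 (valence 4) → 2 H
  atom 9: C, bond orders sum to 2 (valence 4) → 2 H
  atom 10: C, bond orders sum to 2 (valence 4) → 2 H
  atom 11: C, bond orders sum to 3 (valence 4) → 1 H
  atom 12: C, bond orders sum to 4 (valence 4) → 0 H
  atom 13: O, bond orders sum to 2 (valence 2) → 0 H
  atom 14: O, bond orders sum to 2 (valence 2) → 0 H
  atom 15: C, bond orders sum to 1 (valence 4) → 3 H
Total hydrogens: 18.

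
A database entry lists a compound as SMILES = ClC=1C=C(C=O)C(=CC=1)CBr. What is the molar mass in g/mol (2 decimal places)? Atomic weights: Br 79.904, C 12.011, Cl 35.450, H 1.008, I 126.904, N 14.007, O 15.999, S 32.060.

233.49 g/mol

First, the molecular formula is C8H6BrClO (counting implicit H from valence).
  Br: 1 × 79.904 = 79.904
  C: 8 × 12.011 = 96.088
  Cl: 1 × 35.450 = 35.450
  H: 6 × 1.008 = 6.048
  O: 1 × 15.999 = 15.999
Sum: 1×79.904 + 8×12.011 + 1×35.450 + 6×1.008 + 1×15.999 = 233.489 → 233.49 g/mol.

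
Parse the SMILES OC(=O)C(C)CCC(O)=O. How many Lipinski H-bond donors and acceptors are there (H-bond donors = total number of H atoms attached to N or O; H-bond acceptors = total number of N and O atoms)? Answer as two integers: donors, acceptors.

Donors: find every N or O and count the H atoms it carries.
  atom 1 (O): bond orders sum to 1 → 1 H
  atom 3 (O): bond orders sum to 2 → 0 H
  atom 9 (O): bond orders sum to 1 → 1 H
  atom 10 (O): bond orders sum to 2 → 0 H
Lipinski HBD = 2.
Acceptors: N atoms = 0, O atoms = 4 → HBA = 4.

2, 4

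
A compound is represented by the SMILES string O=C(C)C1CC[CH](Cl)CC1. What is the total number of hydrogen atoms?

13

Walk through each heavy atom and fill implicit hydrogens from standard valence (C 4, N 3, O 2, S 2, halogen 1):
  atom 1: O, bond orders sum to 2 (valence 2) → 0 H
  atom 2: C, bond orders sum to 4 (valence 4) → 0 H
  atom 3: C, bond orders sum to 1 (valence 4) → 3 H
  atom 4: C, bond orders sum to 3 (valence 4) → 1 H
  atom 5: C, bond orders sum to 2 (valence 4) → 2 H
  atom 6: C, bond orders sum to 2 (valence 4) → 2 H
  atom 7: C with explicit H count 1
  atom 8: Cl (halogen, monovalent) → 0 H
  atom 9: C, bond orders sum to 2 (valence 4) → 2 H
  atom 10: C, bond orders sum to 2 (valence 4) → 2 H
Total hydrogens: 13.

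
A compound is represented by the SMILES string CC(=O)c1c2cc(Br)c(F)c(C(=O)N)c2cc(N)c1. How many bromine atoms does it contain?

Scan the SMILES for Br atoms (remember two-letter symbols like Cl and Br are single atoms).
Bromine count: 1.

1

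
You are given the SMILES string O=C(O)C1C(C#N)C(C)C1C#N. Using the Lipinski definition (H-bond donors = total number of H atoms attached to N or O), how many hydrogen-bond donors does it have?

Donors: find every N or O and count the H atoms it carries.
  atom 1 (O): bond orders sum to 2 → 0 H
  atom 3 (O): bond orders sum to 1 → 1 H
  atom 7 (N): bond orders sum to 3 → 0 H
  atom 12 (N): bond orders sum to 3 → 0 H
Lipinski HBD = 1.

1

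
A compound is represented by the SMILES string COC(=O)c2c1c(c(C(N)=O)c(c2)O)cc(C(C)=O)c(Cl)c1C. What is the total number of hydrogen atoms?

Walk through each heavy atom and fill implicit hydrogens from standard valence (C 4, N 3, O 2, S 2, halogen 1); for lowercase aromatic atoms, an aromatic c carries 1 H when it has two neighbours and 0 H with three, and aromatic n carries 0 H:
  atom 1: C, bond orders sum to 1 (valence 4) → 3 H
  atom 2: O, bond orders sum to 2 (valence 2) → 0 H
  atom 3: C, bond orders sum to 4 (valence 4) → 0 H
  atom 4: O, bond orders sum to 2 (valence 2) → 0 H
  atom 5: aromatic c, 3 neighbours → 0 H
  atom 6: aromatic c, 3 neighbours → 0 H
  atom 7: aromatic c, 3 neighbours → 0 H
  atom 8: aromatic c, 3 neighbours → 0 H
  atom 9: C, bond orders sum to 4 (valence 4) → 0 H
  atom 10: N, bond orders sum to 1 (valence 3) → 2 H
  atom 11: O, bond orders sum to 2 (valence 2) → 0 H
  atom 12: aromatic c, 3 neighbours → 0 H
  atom 13: aromatic c, 2 neighbours → 1 H
  atom 14: O, bond orders sum to 1 (valence 2) → 1 H
  atom 15: aromatic c, 2 neighbours → 1 H
  atom 16: aromatic c, 3 neighbours → 0 H
  atom 17: C, bond orders sum to 4 (valence 4) → 0 H
  atom 18: C, bond orders sum to 1 (valence 4) → 3 H
  atom 19: O, bond orders sum to 2 (valence 2) → 0 H
  atom 20: aromatic c, 3 neighbours → 0 H
  atom 21: Cl (halogen, monovalent) → 0 H
  atom 22: aromatic c, 3 neighbours → 0 H
  atom 23: C, bond orders sum to 1 (valence 4) → 3 H
Total hydrogens: 14.

14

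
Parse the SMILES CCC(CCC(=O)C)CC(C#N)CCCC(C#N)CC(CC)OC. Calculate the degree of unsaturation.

5

Molecular formula: C20H34N2O2.
DoU = (2C + 2 + N − H − X) / 2, where X is the halogen count and O/S are ignored.
    = (2·20 + 2 + 2 − 34 − 0) / 2 = 10 / 2 = 5.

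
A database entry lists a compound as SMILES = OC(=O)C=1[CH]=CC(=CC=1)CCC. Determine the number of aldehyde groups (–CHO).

Scan the SMILES for the aldehyde motif — none present.
Groups that are present: 1 carboxylic acid.

0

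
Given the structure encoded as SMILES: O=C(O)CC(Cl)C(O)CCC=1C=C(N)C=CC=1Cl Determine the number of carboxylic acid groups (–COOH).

The carboxylic acid motif appears at heavy-atom position 2 in the SMILES.
Other groups present: 1 hydroxyl, 1 primary amine.
Carboxylic acid count: 1.

1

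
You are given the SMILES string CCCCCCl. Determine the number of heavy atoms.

6

Every atom symbol written in the SMILES (organic subset) is one heavy atom; implicit H are not written.
Heavy atoms by element → C:5, Cl:1.
Total: 6.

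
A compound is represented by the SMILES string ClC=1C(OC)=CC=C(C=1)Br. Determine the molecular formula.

C7H6BrClO

Walk through each heavy atom and fill implicit hydrogens from standard valence (C 4, N 3, O 2, S 2, halogen 1):
  atom 1: Cl (halogen, monovalent) → 0 H
  atom 2: C, bond orders sum to 4 (valence 4) → 0 H
  atom 3: C, bond orders sum to 4 (valence 4) → 0 H
  atom 4: O, bond orders sum to 2 (valence 2) → 0 H
  atom 5: C, bond orders sum to 1 (valence 4) → 3 H
  atom 6: C, bond orders sum to 3 (valence 4) → 1 H
  atom 7: C, bond orders sum to 3 (valence 4) → 1 H
  atom 8: C, bond orders sum to 4 (valence 4) → 0 H
  atom 9: C, bond orders sum to 3 (valence 4) → 1 H
  atom 10: Br (halogen, monovalent) → 0 H
Totals → C:7, H:6, Br:1, Cl:1, O:1.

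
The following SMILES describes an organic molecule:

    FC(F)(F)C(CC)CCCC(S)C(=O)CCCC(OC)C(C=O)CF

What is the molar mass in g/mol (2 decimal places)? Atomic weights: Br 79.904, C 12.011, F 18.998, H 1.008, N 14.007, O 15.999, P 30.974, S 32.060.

First, the molecular formula is C17H28F4O3S (counting implicit H from valence).
  C: 17 × 12.011 = 204.187
  F: 4 × 18.998 = 75.992
  H: 28 × 1.008 = 28.224
  O: 3 × 15.999 = 47.997
  S: 1 × 32.060 = 32.060
Sum: 17×12.011 + 4×18.998 + 28×1.008 + 3×15.999 + 1×32.060 = 388.460 → 388.46 g/mol.

388.46 g/mol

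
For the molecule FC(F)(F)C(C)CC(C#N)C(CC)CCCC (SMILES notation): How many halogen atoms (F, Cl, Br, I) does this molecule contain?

3

Halogen atoms appear at heavy-atom positions 1, 3, 4 (3×F).
Other groups present: 1 nitrile.
Halogen count: 3.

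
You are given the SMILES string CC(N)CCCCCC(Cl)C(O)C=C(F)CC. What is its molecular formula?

C13H25ClFNO

Walk through each heavy atom and fill implicit hydrogens from standard valence (C 4, N 3, O 2, S 2, halogen 1):
  atom 1: C, bond orders sum to 1 (valence 4) → 3 H
  atom 2: C, bond orders sum to 3 (valence 4) → 1 H
  atom 3: N, bond orders sum to 1 (valence 3) → 2 H
  atom 4: C, bond orders sum to 2 (valence 4) → 2 H
  atom 5: C, bond orders sum to 2 (valence 4) → 2 H
  atom 6: C, bond orders sum to 2 (valence 4) → 2 H
  atom 7: C, bond orders sum to 2 (valence 4) → 2 H
  atom 8: C, bond orders sum to 2 (valence 4) → 2 H
  atom 9: C, bond orders sum to 3 (valence 4) → 1 H
  atom 10: Cl (halogen, monovalent) → 0 H
  atom 11: C, bond orders sum to 3 (valence 4) → 1 H
  atom 12: O, bond orders sum to 1 (valence 2) → 1 H
  atom 13: C, bond orders sum to 3 (valence 4) → 1 H
  atom 14: C, bond orders sum to 4 (valence 4) → 0 H
  atom 15: F (halogen, monovalent) → 0 H
  atom 16: C, bond orders sum to 2 (valence 4) → 2 H
  atom 17: C, bond orders sum to 1 (valence 4) → 3 H
Totals → C:13, H:25, Cl:1, F:1, N:1, O:1.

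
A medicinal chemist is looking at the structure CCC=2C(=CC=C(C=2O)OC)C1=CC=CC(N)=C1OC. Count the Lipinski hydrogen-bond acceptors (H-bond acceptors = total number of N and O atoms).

N atoms: 1; O atoms: 3.
Lipinski HBA = 1 + 3 = 4.

4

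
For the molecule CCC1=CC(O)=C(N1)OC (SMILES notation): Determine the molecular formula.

Walk through each heavy atom and fill implicit hydrogens from standard valence (C 4, N 3, O 2, S 2, halogen 1):
  atom 1: C, bond orders sum to 1 (valence 4) → 3 H
  atom 2: C, bond orders sum to 2 (valence 4) → 2 H
  atom 3: C, bond orders sum to 4 (valence 4) → 0 H
  atom 4: C, bond orders sum to 3 (valence 4) → 1 H
  atom 5: C, bond orders sum to 4 (valence 4) → 0 H
  atom 6: O, bond orders sum to 1 (valence 2) → 1 H
  atom 7: C, bond orders sum to 4 (valence 4) → 0 H
  atom 8: N, bond orders sum to 2 (valence 3) → 1 H
  atom 9: O, bond orders sum to 2 (valence 2) → 0 H
  atom 10: C, bond orders sum to 1 (valence 4) → 3 H
Totals → C:7, H:11, N:1, O:2.

C7H11NO2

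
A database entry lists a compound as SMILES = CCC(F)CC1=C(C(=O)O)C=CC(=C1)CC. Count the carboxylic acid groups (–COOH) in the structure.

1

The carboxylic acid motif appears at heavy-atom position 8 in the SMILES.
Carboxylic acid count: 1.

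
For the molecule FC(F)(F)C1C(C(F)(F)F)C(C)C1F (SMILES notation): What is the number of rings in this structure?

1

In SMILES, each pair of matching ring-closure digits denotes one ring-closing bond; the number of such bonds equals the number of independent rings.
Ring-closure bonds here: 1.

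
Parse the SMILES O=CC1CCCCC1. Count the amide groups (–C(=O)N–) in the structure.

Scan the SMILES for the amide motif — none present.
Groups that are present: 1 aldehyde.

0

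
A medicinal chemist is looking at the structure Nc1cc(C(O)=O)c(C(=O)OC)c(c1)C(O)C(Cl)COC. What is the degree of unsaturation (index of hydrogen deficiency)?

Molecular formula: C13H16ClNO6.
DoU = (2C + 2 + N − H − X) / 2, where X is the halogen count and O/S are ignored.
    = (2·13 + 2 + 1 − 16 − 1) / 2 = 12 / 2 = 6.

6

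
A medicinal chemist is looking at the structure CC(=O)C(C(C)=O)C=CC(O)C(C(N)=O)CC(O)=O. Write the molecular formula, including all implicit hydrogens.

C12H17NO6

Walk through each heavy atom and fill implicit hydrogens from standard valence (C 4, N 3, O 2, S 2, halogen 1):
  atom 1: C, bond orders sum to 1 (valence 4) → 3 H
  atom 2: C, bond orders sum to 4 (valence 4) → 0 H
  atom 3: O, bond orders sum to 2 (valence 2) → 0 H
  atom 4: C, bond orders sum to 3 (valence 4) → 1 H
  atom 5: C, bond orders sum to 4 (valence 4) → 0 H
  atom 6: C, bond orders sum to 1 (valence 4) → 3 H
  atom 7: O, bond orders sum to 2 (valence 2) → 0 H
  atom 8: C, bond orders sum to 3 (valence 4) → 1 H
  atom 9: C, bond orders sum to 3 (valence 4) → 1 H
  atom 10: C, bond orders sum to 3 (valence 4) → 1 H
  atom 11: O, bond orders sum to 1 (valence 2) → 1 H
  atom 12: C, bond orders sum to 3 (valence 4) → 1 H
  atom 13: C, bond orders sum to 4 (valence 4) → 0 H
  atom 14: N, bond orders sum to 1 (valence 3) → 2 H
  atom 15: O, bond orders sum to 2 (valence 2) → 0 H
  atom 16: C, bond orders sum to 2 (valence 4) → 2 H
  atom 17: C, bond orders sum to 4 (valence 4) → 0 H
  atom 18: O, bond orders sum to 1 (valence 2) → 1 H
  atom 19: O, bond orders sum to 2 (valence 2) → 0 H
Totals → C:12, H:17, N:1, O:6.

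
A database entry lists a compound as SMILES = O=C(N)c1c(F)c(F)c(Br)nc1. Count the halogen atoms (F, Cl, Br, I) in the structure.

3

Halogen atoms appear at heavy-atom positions 6, 8, 10 (1×Br, 2×F).
Other groups present: 1 amide.
Halogen count: 3.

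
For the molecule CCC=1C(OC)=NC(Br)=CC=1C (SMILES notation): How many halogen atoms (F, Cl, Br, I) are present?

1

Halogen atoms appear at heavy-atom position 9 (1×Br).
Other groups present: 1 ether.
Halogen count: 1.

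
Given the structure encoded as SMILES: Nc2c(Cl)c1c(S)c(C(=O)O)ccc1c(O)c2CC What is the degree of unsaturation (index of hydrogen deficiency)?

Molecular formula: C13H12ClNO3S.
DoU = (2C + 2 + N − H − X) / 2, where X is the halogen count and O/S are ignored.
    = (2·13 + 2 + 1 − 12 − 1) / 2 = 16 / 2 = 8.

8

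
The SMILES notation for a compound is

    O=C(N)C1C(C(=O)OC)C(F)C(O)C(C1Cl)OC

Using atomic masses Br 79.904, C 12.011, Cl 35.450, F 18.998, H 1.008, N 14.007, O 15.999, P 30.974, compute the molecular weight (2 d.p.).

283.68 g/mol

First, the molecular formula is C10H15ClFNO5 (counting implicit H from valence).
  C: 10 × 12.011 = 120.110
  Cl: 1 × 35.450 = 35.450
  F: 1 × 18.998 = 18.998
  H: 15 × 1.008 = 15.120
  N: 1 × 14.007 = 14.007
  O: 5 × 15.999 = 79.995
Sum: 10×12.011 + 1×35.450 + 1×18.998 + 15×1.008 + 1×14.007 + 5×15.999 = 283.680 → 283.68 g/mol.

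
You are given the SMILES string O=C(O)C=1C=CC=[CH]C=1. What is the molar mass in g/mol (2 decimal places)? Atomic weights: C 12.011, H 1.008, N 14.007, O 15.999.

First, the molecular formula is C7H6O2 (counting implicit H from valence).
  C: 7 × 12.011 = 84.077
  H: 6 × 1.008 = 6.048
  O: 2 × 15.999 = 31.998
Sum: 7×12.011 + 6×1.008 + 2×15.999 = 122.123 → 122.12 g/mol.

122.12 g/mol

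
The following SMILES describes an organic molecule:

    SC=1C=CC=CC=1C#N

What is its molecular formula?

Walk through each heavy atom and fill implicit hydrogens from standard valence (C 4, N 3, O 2, S 2, halogen 1):
  atom 1: S, bond orders sum to 1 (valence 2) → 1 H
  atom 2: C, bond orders sum to 4 (valence 4) → 0 H
  atom 3: C, bond orders sum to 3 (valence 4) → 1 H
  atom 4: C, bond orders sum to 3 (valence 4) → 1 H
  atom 5: C, bond orders sum to 3 (valence 4) → 1 H
  atom 6: C, bond orders sum to 3 (valence 4) → 1 H
  atom 7: C, bond orders sum to 4 (valence 4) → 0 H
  atom 8: C, bond orders sum to 4 (valence 4) → 0 H
  atom 9: N, bond orders sum to 3 (valence 3) → 0 H
Totals → C:7, H:5, N:1, S:1.
In Hill order: C7H5NS.

C7H5NS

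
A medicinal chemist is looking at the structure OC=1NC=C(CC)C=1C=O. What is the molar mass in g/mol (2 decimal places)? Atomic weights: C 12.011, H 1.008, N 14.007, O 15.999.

139.15 g/mol

First, the molecular formula is C7H9NO2 (counting implicit H from valence).
  C: 7 × 12.011 = 84.077
  H: 9 × 1.008 = 9.072
  N: 1 × 14.007 = 14.007
  O: 2 × 15.999 = 31.998
Sum: 7×12.011 + 9×1.008 + 1×14.007 + 2×15.999 = 139.154 → 139.15 g/mol.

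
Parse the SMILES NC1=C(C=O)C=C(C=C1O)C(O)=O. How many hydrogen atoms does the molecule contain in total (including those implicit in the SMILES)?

Walk through each heavy atom and fill implicit hydrogens from standard valence (C 4, N 3, O 2, S 2, halogen 1):
  atom 1: N, bond orders sum to 1 (valence 3) → 2 H
  atom 2: C, bond orders sum to 4 (valence 4) → 0 H
  atom 3: C, bond orders sum to 4 (valence 4) → 0 H
  atom 4: C, bond orders sum to 3 (valence 4) → 1 H
  atom 5: O, bond orders sum to 2 (valence 2) → 0 H
  atom 6: C, bond orders sum to 3 (valence 4) → 1 H
  atom 7: C, bond orders sum to 4 (valence 4) → 0 H
  atom 8: C, bond orders sum to 3 (valence 4) → 1 H
  atom 9: C, bond orders sum to 4 (valence 4) → 0 H
  atom 10: O, bond orders sum to 1 (valence 2) → 1 H
  atom 11: C, bond orders sum to 4 (valence 4) → 0 H
  atom 12: O, bond orders sum to 1 (valence 2) → 1 H
  atom 13: O, bond orders sum to 2 (valence 2) → 0 H
Total hydrogens: 7.

7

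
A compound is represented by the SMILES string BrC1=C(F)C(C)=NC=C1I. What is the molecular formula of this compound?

Walk through each heavy atom and fill implicit hydrogens from standard valence (C 4, N 3, O 2, S 2, halogen 1):
  atom 1: Br (halogen, monovalent) → 0 H
  atom 2: C, bond orders sum to 4 (valence 4) → 0 H
  atom 3: C, bond orders sum to 4 (valence 4) → 0 H
  atom 4: F (halogen, monovalent) → 0 H
  atom 5: C, bond orders sum to 4 (valence 4) → 0 H
  atom 6: C, bond orders sum to 1 (valence 4) → 3 H
  atom 7: N, bond orders sum to 3 (valence 3) → 0 H
  atom 8: C, bond orders sum to 3 (valence 4) → 1 H
  atom 9: C, bond orders sum to 4 (valence 4) → 0 H
  atom 10: I (halogen, monovalent) → 0 H
Totals → C:6, H:4, Br:1, F:1, I:1, N:1.

C6H4BrFIN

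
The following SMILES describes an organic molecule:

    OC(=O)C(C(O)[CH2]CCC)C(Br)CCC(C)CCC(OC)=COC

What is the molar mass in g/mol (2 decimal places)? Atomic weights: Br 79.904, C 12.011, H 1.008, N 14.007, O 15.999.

First, the molecular formula is C18H33BrO5 (counting implicit H from valence).
  Br: 1 × 79.904 = 79.904
  C: 18 × 12.011 = 216.198
  H: 33 × 1.008 = 33.264
  O: 5 × 15.999 = 79.995
Sum: 1×79.904 + 18×12.011 + 33×1.008 + 5×15.999 = 409.361 → 409.36 g/mol.

409.36 g/mol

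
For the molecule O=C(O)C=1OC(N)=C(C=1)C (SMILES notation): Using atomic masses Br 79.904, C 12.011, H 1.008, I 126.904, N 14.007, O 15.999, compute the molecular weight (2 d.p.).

First, the molecular formula is C6H7NO3 (counting implicit H from valence).
  C: 6 × 12.011 = 72.066
  H: 7 × 1.008 = 7.056
  N: 1 × 14.007 = 14.007
  O: 3 × 15.999 = 47.997
Sum: 6×12.011 + 7×1.008 + 1×14.007 + 3×15.999 = 141.126 → 141.13 g/mol.

141.13 g/mol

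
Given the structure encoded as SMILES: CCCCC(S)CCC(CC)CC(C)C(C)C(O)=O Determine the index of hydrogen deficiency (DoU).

Degree of unsaturation = (number of rings) + (number of π bonds).
Ring closures in the SMILES: 0.
π bonds: 1 double bond (each 1 DoU) → 1 DoU from unsaturation.
Total DoU = 0 + 1 = 1.

1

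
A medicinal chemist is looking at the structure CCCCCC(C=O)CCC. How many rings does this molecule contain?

In SMILES, each pair of matching ring-closure digits denotes one ring-closing bond; the number of such bonds equals the number of independent rings.
Ring-closure bonds here: 0.

0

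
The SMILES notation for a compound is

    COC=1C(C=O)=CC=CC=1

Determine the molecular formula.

Walk through each heavy atom and fill implicit hydrogens from standard valence (C 4, N 3, O 2, S 2, halogen 1):
  atom 1: C, bond orders sum to 1 (valence 4) → 3 H
  atom 2: O, bond orders sum to 2 (valence 2) → 0 H
  atom 3: C, bond orders sum to 4 (valence 4) → 0 H
  atom 4: C, bond orders sum to 4 (valence 4) → 0 H
  atom 5: C, bond orders sum to 3 (valence 4) → 1 H
  atom 6: O, bond orders sum to 2 (valence 2) → 0 H
  atom 7: C, bond orders sum to 3 (valence 4) → 1 H
  atom 8: C, bond orders sum to 3 (valence 4) → 1 H
  atom 9: C, bond orders sum to 3 (valence 4) → 1 H
  atom 10: C, bond orders sum to 3 (valence 4) → 1 H
Totals → C:8, H:8, O:2.

C8H8O2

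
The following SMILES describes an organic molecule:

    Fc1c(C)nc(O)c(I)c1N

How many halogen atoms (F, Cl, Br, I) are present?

2

Halogen atoms appear at heavy-atom positions 1, 9 (1×F, 1×I).
Other groups present: 1 hydroxyl, 1 primary amine.
Halogen count: 2.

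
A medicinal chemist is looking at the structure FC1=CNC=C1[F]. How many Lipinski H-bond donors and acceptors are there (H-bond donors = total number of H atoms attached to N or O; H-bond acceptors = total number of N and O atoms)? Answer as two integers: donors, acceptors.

1, 1

Donors: find every N or O and count the H atoms it carries.
  atom 4 (N): bond orders sum to 2 → 1 H
Lipinski HBD = 1.
Acceptors: N atoms = 1, O atoms = 0 → HBA = 1.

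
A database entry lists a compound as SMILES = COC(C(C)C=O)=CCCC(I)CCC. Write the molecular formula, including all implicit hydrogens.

C12H21IO2

Walk through each heavy atom and fill implicit hydrogens from standard valence (C 4, N 3, O 2, S 2, halogen 1):
  atom 1: C, bond orders sum to 1 (valence 4) → 3 H
  atom 2: O, bond orders sum to 2 (valence 2) → 0 H
  atom 3: C, bond orders sum to 4 (valence 4) → 0 H
  atom 4: C, bond orders sum to 3 (valence 4) → 1 H
  atom 5: C, bond orders sum to 1 (valence 4) → 3 H
  atom 6: C, bond orders sum to 3 (valence 4) → 1 H
  atom 7: O, bond orders sum to 2 (valence 2) → 0 H
  atom 8: C, bond orders sum to 3 (valence 4) → 1 H
  atom 9: C, bond orders sum to 2 (valence 4) → 2 H
  atom 10: C, bond orders sum to 2 (valence 4) → 2 H
  atom 11: C, bond orders sum to 3 (valence 4) → 1 H
  atom 12: I (halogen, monovalent) → 0 H
  atom 13: C, bond orders sum to 2 (valence 4) → 2 H
  atom 14: C, bond orders sum to 2 (valence 4) → 2 H
  atom 15: C, bond orders sum to 1 (valence 4) → 3 H
Totals → C:12, H:21, I:1, O:2.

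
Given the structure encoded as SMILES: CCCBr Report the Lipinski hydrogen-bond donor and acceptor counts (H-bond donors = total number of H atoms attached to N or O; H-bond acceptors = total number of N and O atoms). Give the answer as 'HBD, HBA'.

Donors: find every N or O and count the H atoms it carries.
  (no N or O atoms present)
Lipinski HBD = 0.
Acceptors: N atoms = 0, O atoms = 0 → HBA = 0.

0, 0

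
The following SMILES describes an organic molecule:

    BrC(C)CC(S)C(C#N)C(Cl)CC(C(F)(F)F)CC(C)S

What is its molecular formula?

Walk through each heavy atom and fill implicit hydrogens from standard valence (C 4, N 3, O 2, S 2, halogen 1):
  atom 1: Br (halogen, monovalent) → 0 H
  atom 2: C, bond orders sum to 3 (valence 4) → 1 H
  atom 3: C, bond orders sum to 1 (valence 4) → 3 H
  atom 4: C, bond orders sum to 2 (valence 4) → 2 H
  atom 5: C, bond orders sum to 3 (valence 4) → 1 H
  atom 6: S, bond orders sum to 1 (valence 2) → 1 H
  atom 7: C, bond orders sum to 3 (valence 4) → 1 H
  atom 8: C, bond orders sum to 4 (valence 4) → 0 H
  atom 9: N, bond orders sum to 3 (valence 3) → 0 H
  atom 10: C, bond orders sum to 3 (valence 4) → 1 H
  atom 11: Cl (halogen, monovalent) → 0 H
  atom 12: C, bond orders sum to 2 (valence 4) → 2 H
  atom 13: C, bond orders sum to 3 (valence 4) → 1 H
  atom 14: C, bond orders sum to 4 (valence 4) → 0 H
  atom 15: F (halogen, monovalent) → 0 H
  atom 16: F (halogen, monovalent) → 0 H
  atom 17: F (halogen, monovalent) → 0 H
  atom 18: C, bond orders sum to 2 (valence 4) → 2 H
  atom 19: C, bond orders sum to 3 (valence 4) → 1 H
  atom 20: C, bond orders sum to 1 (valence 4) → 3 H
  atom 21: S, bond orders sum to 1 (valence 2) → 1 H
Totals → C:13, H:20, Br:1, Cl:1, F:3, N:1, S:2.

C13H20BrClF3NS2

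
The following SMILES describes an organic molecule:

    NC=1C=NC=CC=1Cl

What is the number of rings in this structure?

In SMILES, each pair of matching ring-closure digits denotes one ring-closing bond; the number of such bonds equals the number of independent rings.
Ring-closure bonds here: 1.

1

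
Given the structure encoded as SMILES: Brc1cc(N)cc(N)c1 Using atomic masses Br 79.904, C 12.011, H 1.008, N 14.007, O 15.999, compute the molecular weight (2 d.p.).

187.04 g/mol

First, the molecular formula is C6H7BrN2 (counting implicit H from valence).
  Br: 1 × 79.904 = 79.904
  C: 6 × 12.011 = 72.066
  H: 7 × 1.008 = 7.056
  N: 2 × 14.007 = 28.014
Sum: 1×79.904 + 6×12.011 + 7×1.008 + 2×14.007 = 187.040 → 187.04 g/mol.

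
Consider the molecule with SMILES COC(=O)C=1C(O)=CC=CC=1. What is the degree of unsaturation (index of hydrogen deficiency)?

5

Molecular formula: C8H8O3.
DoU = (2C + 2 + N − H − X) / 2, where X is the halogen count and O/S are ignored.
    = (2·8 + 2 + 0 − 8 − 0) / 2 = 10 / 2 = 5.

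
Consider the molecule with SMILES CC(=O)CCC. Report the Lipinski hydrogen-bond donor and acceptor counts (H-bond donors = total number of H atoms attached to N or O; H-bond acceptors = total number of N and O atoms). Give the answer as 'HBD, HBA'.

Donors: find every N or O and count the H atoms it carries.
  atom 3 (O): bond orders sum to 2 → 0 H
Lipinski HBD = 0.
Acceptors: N atoms = 0, O atoms = 1 → HBA = 1.

0, 1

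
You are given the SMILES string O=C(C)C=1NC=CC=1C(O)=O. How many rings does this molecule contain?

In SMILES, each pair of matching ring-closure digits denotes one ring-closing bond; the number of such bonds equals the number of independent rings.
Ring-closure bonds here: 1.

1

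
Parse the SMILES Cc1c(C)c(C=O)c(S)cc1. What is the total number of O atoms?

1

Scan the SMILES for O atoms (remember two-letter symbols like Cl and Br are single atoms).
Oxygen count: 1.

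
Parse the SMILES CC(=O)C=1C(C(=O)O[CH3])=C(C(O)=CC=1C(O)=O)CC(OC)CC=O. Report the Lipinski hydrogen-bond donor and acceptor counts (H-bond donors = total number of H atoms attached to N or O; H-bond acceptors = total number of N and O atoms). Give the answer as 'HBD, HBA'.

Donors: find every N or O and count the H atoms it carries.
  atom 3 (O): bond orders sum to 2 → 0 H
  atom 7 (O): bond orders sum to 2 → 0 H
  atom 8 (O): bond orders sum to 2 → 0 H
  atom 12 (O): bond orders sum to 1 → 1 H
  atom 16 (O): bond orders sum to 1 → 1 H
  atom 17 (O): bond orders sum to 2 → 0 H
  atom 20 (O): bond orders sum to 2 → 0 H
  atom 24 (O): bond orders sum to 2 → 0 H
Lipinski HBD = 2.
Acceptors: N atoms = 0, O atoms = 8 → HBA = 8.

2, 8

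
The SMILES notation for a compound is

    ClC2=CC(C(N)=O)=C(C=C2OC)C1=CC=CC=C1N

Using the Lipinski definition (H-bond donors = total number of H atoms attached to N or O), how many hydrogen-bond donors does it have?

4

Donors: find every N or O and count the H atoms it carries.
  atom 6 (N): bond orders sum to 1 → 2 H
  atom 7 (O): bond orders sum to 2 → 0 H
  atom 11 (O): bond orders sum to 2 → 0 H
  atom 19 (N): bond orders sum to 1 → 2 H
Lipinski HBD = 4.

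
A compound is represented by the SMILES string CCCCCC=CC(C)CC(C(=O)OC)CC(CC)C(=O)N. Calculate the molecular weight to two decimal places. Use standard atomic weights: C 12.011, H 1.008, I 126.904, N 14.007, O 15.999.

First, the molecular formula is C18H33NO3 (counting implicit H from valence).
  C: 18 × 12.011 = 216.198
  H: 33 × 1.008 = 33.264
  N: 1 × 14.007 = 14.007
  O: 3 × 15.999 = 47.997
Sum: 18×12.011 + 33×1.008 + 1×14.007 + 3×15.999 = 311.466 → 311.47 g/mol.

311.47 g/mol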